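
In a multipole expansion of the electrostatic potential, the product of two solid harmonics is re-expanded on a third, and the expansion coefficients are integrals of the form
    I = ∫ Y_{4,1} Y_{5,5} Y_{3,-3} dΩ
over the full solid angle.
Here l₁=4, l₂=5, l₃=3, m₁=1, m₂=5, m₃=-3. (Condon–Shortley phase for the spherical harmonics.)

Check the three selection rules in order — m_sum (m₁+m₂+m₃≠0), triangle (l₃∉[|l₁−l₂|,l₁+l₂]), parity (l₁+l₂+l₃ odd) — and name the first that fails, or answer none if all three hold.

m₁+m₂+m₃ = 1 + 5 − 3 = 3  ✗
triangle: |4−5|=1 ≤ l₃=3 ≤ 4+5=9
parity: l₁+l₂+l₃ = 12 is even

m_sum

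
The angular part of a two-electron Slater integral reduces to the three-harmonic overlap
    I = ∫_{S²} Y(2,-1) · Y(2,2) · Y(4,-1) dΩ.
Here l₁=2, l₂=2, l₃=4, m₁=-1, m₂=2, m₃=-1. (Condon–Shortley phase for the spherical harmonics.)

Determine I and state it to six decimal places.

-0.090112

Checks pass: Σm=0; 8 even; l₃=4∈[0,4].
(2·2+1)(2·2+1)(2·4+1) = 225
Δ: 0! 4! 4! / 9! → 1/630
sum: t=0:+1/16 = 1/16
3j²(2 2 4; 0 0 0) = Δ·Π!·Σ² = 2/35  (sign +1)
sum: t=0:+1/144 = 1/144
3j²(2 2 4; -1 2 -1) = Δ·Π!·Σ² = 1/126  (sign -1)
combine: 4πI² = 225·2/35·1/126 = 5/49
take √, sign -1: I = -0.09011188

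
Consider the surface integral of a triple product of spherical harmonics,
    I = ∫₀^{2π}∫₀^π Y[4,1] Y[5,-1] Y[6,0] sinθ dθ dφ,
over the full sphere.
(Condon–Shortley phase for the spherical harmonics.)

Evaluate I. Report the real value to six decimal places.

Σlᵢ=15 odd — θ-integrand is odd under cosθ→−cosθ; I=0

0.000000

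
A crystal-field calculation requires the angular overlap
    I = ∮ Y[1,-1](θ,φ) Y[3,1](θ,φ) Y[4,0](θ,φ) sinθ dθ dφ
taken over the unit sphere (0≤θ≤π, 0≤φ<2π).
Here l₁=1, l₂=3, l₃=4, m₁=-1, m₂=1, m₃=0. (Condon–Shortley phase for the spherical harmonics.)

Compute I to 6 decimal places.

0.150786

Checks pass: Σm=0; 8 even; l₃=4∈[2,4].
(2·1+1)(2·3+1)(2·4+1) = 189
Δ: 0! 2! 6! / 9! → 1/252
sum: t=0:+1/36 = 1/36
3j²(1 3 4; 0 0 0) = Δ·Π!·Σ² = 4/63  (sign +1)
sum: t=0:+1/96 = 1/96
3j²(1 3 4; -1 1 0) = Δ·Π!·Σ² = 1/42  (sign +1)
combine: 4πI² = 189·4/63·1/42 = 2/7
take √, sign +1: I = 0.15078601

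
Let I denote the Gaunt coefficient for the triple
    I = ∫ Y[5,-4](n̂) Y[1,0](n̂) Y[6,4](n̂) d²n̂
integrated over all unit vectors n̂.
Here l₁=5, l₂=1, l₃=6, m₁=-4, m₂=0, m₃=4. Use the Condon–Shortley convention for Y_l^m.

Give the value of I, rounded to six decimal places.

0.182727

Rules hold: Σm=0, L=12 even, 4≤6≤6.
N = 11·3·13 = 429
Δ = 0!·10!·2!/13! = 1/858
Racah Σ t=0..0: t=0:+1/14400 = 1/14400
⇒ 3j(5 1 6; 0 0 0)² = 6/143, sgn +1
Racah Σ t=0..0: t=0:+1/362880 = 1/362880
⇒ 3j(5 1 6; -4 0 4)² = 10/429, sgn +1
4πI² = N·(3j₀)²·(3jₘ)² = 60/143
I = +1·√(0.41958/4π) = 0.18272698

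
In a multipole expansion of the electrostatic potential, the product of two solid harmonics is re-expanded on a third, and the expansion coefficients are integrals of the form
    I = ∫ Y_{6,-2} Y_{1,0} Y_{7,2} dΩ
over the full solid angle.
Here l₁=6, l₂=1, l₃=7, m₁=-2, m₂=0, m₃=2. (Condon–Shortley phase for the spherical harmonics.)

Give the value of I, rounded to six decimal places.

Rules hold: Σm=0, L=14 even, 5≤7≤7.
N = 13·3·15 = 585
Δ = 0!·12!·2!/15! = 1/1365
Racah Σ t=0..0: t=0:+1/518400 = 1/518400
⇒ 3j(6 1 7; 0 0 0)² = 7/195, sgn -1
Racah Σ t=0..0: t=0:+1/967680 = 1/967680
⇒ 3j(6 1 7; -2 0 2)² = 3/91, sgn -1
4πI² = N·(3j₀)²·(3jₘ)² = 9/13
I = +1·√(0.692308/4π) = 0.23471705

0.234717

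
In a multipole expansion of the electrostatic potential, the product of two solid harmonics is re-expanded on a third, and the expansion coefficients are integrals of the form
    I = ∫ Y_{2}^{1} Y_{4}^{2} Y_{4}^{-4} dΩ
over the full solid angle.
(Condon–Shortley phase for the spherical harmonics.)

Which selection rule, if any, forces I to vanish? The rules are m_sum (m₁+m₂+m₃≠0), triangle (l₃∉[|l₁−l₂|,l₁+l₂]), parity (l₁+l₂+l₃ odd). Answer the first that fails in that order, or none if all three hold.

m_sum

m₁+m₂+m₃ = 1 + 2 − 4 = -1  ✗
triangle: |2−4|=2 ≤ l₃=4 ≤ 2+4=6
parity: l₁+l₂+l₃ = 10 is even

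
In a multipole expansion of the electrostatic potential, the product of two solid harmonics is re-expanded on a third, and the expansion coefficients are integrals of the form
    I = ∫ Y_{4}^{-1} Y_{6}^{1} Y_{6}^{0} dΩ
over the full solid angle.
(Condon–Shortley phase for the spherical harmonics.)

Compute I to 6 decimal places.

-0.043721

m-sum 0 ✓  L=16 even ✓  2≤6≤10 ✓
Π(2lᵢ+1) = 9×13×13 = 1521
triangle coeff Δ(4,6,6) = 1/15315300
Σ_t [0,4]: t=0:+1/829440 t=1:−1/25920 t=2:+1/9216 t=3:−1/25920 t=4:+1/829440 = 7/207360
(3j)²=28/2431 [(4 6 6; 0 0 0)], sign=+1
Σ_t [1,4]: t=1:−1/207360 t=2:+1/17280 t=3:−1/13824 t=4:+1/103680 = -1/103680
(3j)²=10/7293 [(4 6 6; -1 1 0)], sign=-1
⇒ 4πI² = 840/34969
I = (-1)√(840/34969/(4π)) = -0.04372130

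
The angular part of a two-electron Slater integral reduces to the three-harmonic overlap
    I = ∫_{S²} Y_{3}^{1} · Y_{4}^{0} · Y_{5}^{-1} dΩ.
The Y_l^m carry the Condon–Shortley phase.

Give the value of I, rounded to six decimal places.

-0.086020

Checks pass: Σm=0; 12 even; l₃=5∈[1,7].
(2·3+1)(2·4+1)(2·5+1) = 693
Δ: 2! 4! 6! / 13! → 1/180180
sum: t=0:+1/576 t=1:−1/144 t=2:+1/576 = -1/288
3j²(3 4 5; 0 0 0) = Δ·Π!·Σ² = 20/1001  (sign +1)
sum: t=0:+1/384 t=1:−1/216 t=2:+1/2304 = -11/6912
3j²(3 4 5; 1 0 -1) = Δ·Π!·Σ² = 11/1638  (sign -1)
combine: 4πI² = 693·20/1001·11/1638 = 110/1183
take √, sign -1: I = -0.08601992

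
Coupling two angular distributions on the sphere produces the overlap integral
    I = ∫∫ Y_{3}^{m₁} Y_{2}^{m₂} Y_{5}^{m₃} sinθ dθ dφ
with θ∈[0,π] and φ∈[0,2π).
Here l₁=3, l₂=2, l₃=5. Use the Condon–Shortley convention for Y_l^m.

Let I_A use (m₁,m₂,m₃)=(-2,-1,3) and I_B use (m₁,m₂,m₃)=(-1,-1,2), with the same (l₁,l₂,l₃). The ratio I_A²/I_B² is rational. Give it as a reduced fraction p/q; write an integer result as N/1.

Shared (l₁,l₂,l₃)=(3,2,5): N and (l;000)² cancel in I_A²/I_B².
A: Δ = 0!·6!·4!/11! = 1/2310; Racah Σ t=0..0: t=0:+1/720 = 1/720; ⇒ 3j(3 2 5; -2 -1 3)² = 8/165, sgn +1
B: Δ = 0!·6!·4!/11! = 1/2310; Racah Σ t=0..0: t=0:+1/288 = 1/288; ⇒ 3j(3 2 5; -1 -1 2)² = 1/22, sgn -1
I_A²/I_B² = (8/165)/(1/22) = 16/15

16/15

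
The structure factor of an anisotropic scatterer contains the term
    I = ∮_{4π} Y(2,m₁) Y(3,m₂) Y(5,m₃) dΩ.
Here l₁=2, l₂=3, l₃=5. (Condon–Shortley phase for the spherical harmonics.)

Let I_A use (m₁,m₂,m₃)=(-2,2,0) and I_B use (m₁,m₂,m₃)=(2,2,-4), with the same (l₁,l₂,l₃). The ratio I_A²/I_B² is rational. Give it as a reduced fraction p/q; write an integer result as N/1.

l's match ⇒ only the (l;m) 3-j factors differ between A and B.
A: triangle coeff Δ(2,3,5) = 1/2310; Σ_t [0,0]: t=0:+1/2880 = 1/2880; (3j)²=1/462 [(2 3 5; -2 2 0)], sign=-1
B: triangle coeff Δ(2,3,5) = 1/2310; Σ_t [0,0]: t=0:+1/2880 = 1/2880; (3j)²=3/55 [(2 3 5; 2 2 -4)], sign=-1
I_A²/I_B² = (1/462)/(3/55) = 5/126

5/126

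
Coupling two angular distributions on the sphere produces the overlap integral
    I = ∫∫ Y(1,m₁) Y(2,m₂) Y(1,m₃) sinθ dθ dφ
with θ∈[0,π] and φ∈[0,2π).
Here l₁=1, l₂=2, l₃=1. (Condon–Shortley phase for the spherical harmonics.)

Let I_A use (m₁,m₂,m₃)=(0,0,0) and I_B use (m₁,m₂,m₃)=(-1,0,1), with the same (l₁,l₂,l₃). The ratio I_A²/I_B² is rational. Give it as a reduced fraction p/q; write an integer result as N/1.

Same 1,2,1: normalisation and zero-m 3j drop out of the ratio.
A: Δ: 2! 0! 2! / 5! → 1/30; sum: t=1:−1/1 = -1/1; 3j²(1 2 1; 0 0 0) = Δ·Π!·Σ² = 2/15  (sign +1)
B: Δ: 2! 0! 2! / 5! → 1/30; sum: t=2:+1/4 = 1/4; 3j²(1 2 1; -1 0 1) = Δ·Π!·Σ² = 1/30  (sign +1)
I_A²/I_B² = (2/15)/(1/30) = 4/1

4/1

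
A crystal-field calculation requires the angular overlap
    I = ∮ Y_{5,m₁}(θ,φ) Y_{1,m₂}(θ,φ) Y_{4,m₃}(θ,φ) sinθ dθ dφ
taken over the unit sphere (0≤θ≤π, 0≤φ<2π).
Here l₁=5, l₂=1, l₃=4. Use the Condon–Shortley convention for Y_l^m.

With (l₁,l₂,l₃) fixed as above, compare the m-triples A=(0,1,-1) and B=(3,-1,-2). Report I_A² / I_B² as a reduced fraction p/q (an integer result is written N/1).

Same 5,1,4: normalisation and zero-m 3j drop out of the ratio.
A: Δ: 2! 8! 0! / 11! → 1/495; sum: t=2:+1/1440 = 1/1440; 3j²(5 1 4; 0 1 -1) = Δ·Π!·Σ² = 2/99  (sign -1)
B: Δ: 2! 8! 0! / 11! → 1/495; sum: t=0:+1/2880 = 1/2880; 3j²(5 1 4; 3 -1 -2) = Δ·Π!·Σ² = 28/495  (sign +1)
I_A²/I_B² = (2/99)/(28/495) = 5/14

5/14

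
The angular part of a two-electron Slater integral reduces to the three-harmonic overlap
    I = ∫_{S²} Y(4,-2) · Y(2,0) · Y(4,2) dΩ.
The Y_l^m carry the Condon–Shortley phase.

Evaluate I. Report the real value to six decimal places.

0.065536

m-sum 0 ✓  L=10 even ✓  2≤4≤6 ✓
Π(2lᵢ+1) = 9×5×9 = 405
triangle coeff Δ(4,2,4) = 1/13860
Σ_t [0,2]: t=0:+1/192 t=1:−1/36 t=2:+1/192 = -5/288
(3j)²=20/693 [(4 2 4; 0 0 0)], sign=-1
Σ_t [0,2]: t=0:+1/2880 t=1:−1/120 t=2:+1/192 = -1/360
(3j)²=16/3465 [(4 2 4; -2 0 2)], sign=-1
⇒ 4πI² = 320/5929
I = (+1)√(320/5929/(4π)) = 0.06553591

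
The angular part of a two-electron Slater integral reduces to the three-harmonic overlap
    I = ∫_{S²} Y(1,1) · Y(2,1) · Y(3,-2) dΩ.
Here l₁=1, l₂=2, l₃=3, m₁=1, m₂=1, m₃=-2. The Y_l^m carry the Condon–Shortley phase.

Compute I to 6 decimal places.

0.261169

Checks pass: Σm=0; 6 even; l₃=3∈[1,3].
(2·1+1)(2·2+1)(2·3+1) = 105
Δ: 0! 2! 4! / 7! → 1/105
sum: t=0:+1/4 = 1/4
3j²(1 2 3; 0 0 0) = Δ·Π!·Σ² = 3/35  (sign -1)
sum: t=0:+1/12 = 1/12
3j²(1 2 3; 1 1 -2) = Δ·Π!·Σ² = 2/21  (sign -1)
combine: 4πI² = 105·3/35·2/21 = 6/7
take √, sign +1: I = 0.26116903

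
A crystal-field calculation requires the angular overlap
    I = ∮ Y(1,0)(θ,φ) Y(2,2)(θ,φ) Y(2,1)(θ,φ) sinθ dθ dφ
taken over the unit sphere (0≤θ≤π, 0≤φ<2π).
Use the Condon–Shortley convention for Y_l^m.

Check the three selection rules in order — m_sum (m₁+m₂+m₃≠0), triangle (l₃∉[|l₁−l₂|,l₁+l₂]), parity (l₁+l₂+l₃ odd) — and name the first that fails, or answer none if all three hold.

Σmᵢ = 3  ✗
l₃∈[|l₁−l₂|,l₁+l₂]=[1,3], have l₃=2
Σlᵢ = 5 ⇒ odd

m_sum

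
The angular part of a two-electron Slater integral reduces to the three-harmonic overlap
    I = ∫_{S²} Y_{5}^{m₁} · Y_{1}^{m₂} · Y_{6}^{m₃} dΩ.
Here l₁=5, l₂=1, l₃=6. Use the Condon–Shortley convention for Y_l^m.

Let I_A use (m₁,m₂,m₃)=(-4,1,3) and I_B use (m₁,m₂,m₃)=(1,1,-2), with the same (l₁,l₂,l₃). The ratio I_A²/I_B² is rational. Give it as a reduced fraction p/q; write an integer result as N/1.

Shared (l₁,l₂,l₃)=(5,1,6): N and (l;000)² cancel in I_A²/I_B².
A: Δ = 0!·10!·2!/13! = 1/858; Racah Σ t=0..0: t=0:+1/725760 = 1/725760; ⇒ 3j(5 1 6; -4 1 3)² = 1/286, sgn -1
B: Δ = 0!·10!·2!/13! = 1/858; Racah Σ t=0..0: t=0:+1/34560 = 1/34560; ⇒ 3j(5 1 6; 1 1 -2)² = 14/429, sgn +1
I_A²/I_B² = (1/286)/(14/429) = 3/28

3/28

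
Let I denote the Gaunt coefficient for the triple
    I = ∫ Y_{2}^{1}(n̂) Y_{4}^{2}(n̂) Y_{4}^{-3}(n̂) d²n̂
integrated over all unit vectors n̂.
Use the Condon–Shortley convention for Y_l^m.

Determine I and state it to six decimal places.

-0.187702

Rules hold: Σm=0, L=10 even, 2≤4≤6.
N = 5·9·9 = 405
Δ = 2!·2!·6!/11! = 1/13860
Racah Σ t=0..2: t=0:+1/192 t=1:−1/36 t=2:+1/192 = -5/288
⇒ 3j(2 4 4; 0 0 0)² = 20/693, sgn -1
Racah Σ t=0..1: t=0:+1/1440 t=1:−1/240 = -1/288
⇒ 3j(2 4 4; 1 2 -3)² = 5/132, sgn +1
4πI² = N·(3j₀)²·(3jₘ)² = 375/847
I = -1·√(0.442739/4π) = -0.18770204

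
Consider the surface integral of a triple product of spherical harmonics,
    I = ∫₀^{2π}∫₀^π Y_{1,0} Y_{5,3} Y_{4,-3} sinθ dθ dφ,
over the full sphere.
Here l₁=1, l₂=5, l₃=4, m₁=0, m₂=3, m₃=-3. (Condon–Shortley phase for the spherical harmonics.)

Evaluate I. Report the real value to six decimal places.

Checks pass: Σm=0; 10 even; l₃=4∈[4,6].
(2·1+1)(2·5+1)(2·4+1) = 297
Δ: 2! 0! 8! / 11! → 1/495
sum: t=1:−1/576 = -1/576
3j²(1 5 4; 0 0 0) = Δ·Π!·Σ² = 5/99  (sign -1)
sum: t=1:−1/5040 = -1/5040
3j²(1 5 4; 0 3 -3) = Δ·Π!·Σ² = 16/495  (sign +1)
combine: 4πI² = 297·5/99·16/495 = 16/33
take √, sign -1: I = -0.19642560

-0.196426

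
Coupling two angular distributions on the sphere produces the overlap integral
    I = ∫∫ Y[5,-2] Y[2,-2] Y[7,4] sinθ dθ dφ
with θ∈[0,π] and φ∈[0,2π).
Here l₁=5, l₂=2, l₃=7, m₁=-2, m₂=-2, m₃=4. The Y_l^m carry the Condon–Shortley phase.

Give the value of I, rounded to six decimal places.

Checks pass: Σm=0; 14 even; l₃=7∈[3,7].
(2·5+1)(2·2+1)(2·7+1) = 825
Δ: 0! 10! 4! / 15! → 1/15015
sum: t=0:+1/57600 = 1/57600
3j²(5 2 7; 0 0 0) = Δ·Π!·Σ² = 21/715  (sign -1)
sum: t=0:+1/725760 = 1/725760
3j²(5 2 7; -2 -2 4) = Δ·Π!·Σ² = 2/91  (sign -1)
combine: 4πI² = 825·21/715·2/91 = 90/169
take √, sign +1: I = 0.20586047

0.205860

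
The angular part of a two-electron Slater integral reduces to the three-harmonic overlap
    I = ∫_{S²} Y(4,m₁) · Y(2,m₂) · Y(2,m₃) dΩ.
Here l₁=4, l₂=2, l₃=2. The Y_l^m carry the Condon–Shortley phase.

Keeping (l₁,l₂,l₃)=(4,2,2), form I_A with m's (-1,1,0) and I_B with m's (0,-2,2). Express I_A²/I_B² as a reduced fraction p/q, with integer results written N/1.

30/1

l's match ⇒ only the (l;m) 3-j factors differ between A and B.
A: triangle coeff Δ(4,2,2) = 1/630; Σ_t [3,3]: t=3:−1/24 = -1/24; (3j)²=1/21 [(4 2 2; -1 1 0)], sign=-1
B: triangle coeff Δ(4,2,2) = 1/630; Σ_t [0,0]: t=0:+1/576 = 1/576; (3j)²=1/630 [(4 2 2; 0 -2 2)], sign=+1
I_A²/I_B² = (1/21)/(1/630) = 30/1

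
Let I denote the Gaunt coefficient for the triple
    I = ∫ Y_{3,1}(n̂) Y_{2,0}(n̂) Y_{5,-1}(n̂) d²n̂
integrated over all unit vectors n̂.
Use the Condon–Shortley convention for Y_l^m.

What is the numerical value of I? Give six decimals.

-0.227318

Checks pass: Σm=0; 10 even; l₃=5∈[1,5].
(2·3+1)(2·2+1)(2·5+1) = 385
Δ: 0! 6! 4! / 11! → 1/2310
sum: t=0:+1/144 = 1/144
3j²(3 2 5; 0 0 0) = Δ·Π!·Σ² = 10/231  (sign -1)
sum: t=0:+1/192 = 1/192
3j²(3 2 5; 1 0 -1) = Δ·Π!·Σ² = 3/77  (sign +1)
combine: 4πI² = 385·10/231·3/77 = 50/77
take √, sign -1: I = -0.22731846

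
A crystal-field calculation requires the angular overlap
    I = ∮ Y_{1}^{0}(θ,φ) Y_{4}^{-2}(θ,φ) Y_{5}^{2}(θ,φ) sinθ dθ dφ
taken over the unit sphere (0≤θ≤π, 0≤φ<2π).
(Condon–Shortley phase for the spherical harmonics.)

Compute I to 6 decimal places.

0.225034

Rules hold: Σm=0, L=10 even, 3≤5≤5.
N = 3·9·11 = 297
Δ = 0!·2!·8!/11! = 1/495
Racah Σ t=0..0: t=0:+1/576 = 1/576
⇒ 3j(1 4 5; 0 0 0)² = 5/99, sgn -1
Racah Σ t=0..0: t=0:+1/1440 = 1/1440
⇒ 3j(1 4 5; 0 -2 2)² = 7/165, sgn -1
4πI² = N·(3j₀)²·(3jₘ)² = 7/11
I = +1·√(0.636364/4π) = 0.22503380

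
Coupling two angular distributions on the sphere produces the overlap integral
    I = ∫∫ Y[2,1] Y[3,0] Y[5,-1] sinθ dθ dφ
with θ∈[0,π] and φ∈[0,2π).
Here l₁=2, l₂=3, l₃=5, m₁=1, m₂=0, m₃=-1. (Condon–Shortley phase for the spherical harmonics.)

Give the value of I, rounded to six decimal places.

-0.214318

Rules hold: Σm=0, L=10 even, 1≤5≤5.
N = 5·7·11 = 385
Δ = 0!·4!·6!/11! = 1/2310
Racah Σ t=0..0: t=0:+1/144 = 1/144
⇒ 3j(2 3 5; 0 0 0)² = 10/231, sgn -1
Racah Σ t=0..0: t=0:+1/216 = 1/216
⇒ 3j(2 3 5; 1 0 -1)² = 8/231, sgn +1
4πI² = N·(3j₀)²·(3jₘ)² = 400/693
I = -1·√(0.577201/4π) = -0.21431790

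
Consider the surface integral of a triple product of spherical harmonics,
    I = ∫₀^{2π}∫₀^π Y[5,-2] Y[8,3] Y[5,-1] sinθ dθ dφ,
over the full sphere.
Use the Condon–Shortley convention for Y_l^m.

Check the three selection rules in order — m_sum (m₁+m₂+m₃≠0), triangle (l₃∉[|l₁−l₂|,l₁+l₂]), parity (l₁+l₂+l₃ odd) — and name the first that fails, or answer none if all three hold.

azimuthal sum: -2 + 3 − 1 = 0  ✓
3 ≤ 5 ≤ 13 (triangle on l)  ✓
L = 5 + 8 + 5 = 18 (even)  ✓

none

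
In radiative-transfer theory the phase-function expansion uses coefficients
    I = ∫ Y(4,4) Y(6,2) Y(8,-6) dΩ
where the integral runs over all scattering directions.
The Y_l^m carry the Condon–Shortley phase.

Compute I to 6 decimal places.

Checks pass: Σm=0; 18 even; l₃=8∈[2,10].
(2·4+1)(2·6+1)(2·8+1) = 1989
Δ: 2! 6! 10! / 19! → 1/23279256
sum: t=0:+1/1658880 t=1:−1/518400 t=2:+1/1658880 = -1/1382400
3j²(4 6 8; 0 0 0) = Δ·Π!·Σ² = 504/46189  (sign -1)
sum: t=0:+1/116121600 = 1/116121600
3j²(4 6 8; 4 2 -6) = Δ·Π!·Σ² = 7/323  (sign +1)
combine: 4πI² = 1989·504/46189·7/323 = 31752/67507
take √, sign -1: I = -0.19346669

-0.193467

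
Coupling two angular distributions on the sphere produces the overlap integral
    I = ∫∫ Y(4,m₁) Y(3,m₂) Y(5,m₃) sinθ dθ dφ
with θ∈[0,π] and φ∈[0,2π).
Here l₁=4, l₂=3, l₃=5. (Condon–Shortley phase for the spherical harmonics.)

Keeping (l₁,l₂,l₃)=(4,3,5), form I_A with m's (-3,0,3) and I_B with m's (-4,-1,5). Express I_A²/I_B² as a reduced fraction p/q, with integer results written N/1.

l's match ⇒ only the (l;m) 3-j factors differ between A and B.
A: triangle coeff Δ(4,3,5) = 1/180180; Σ_t [1,2]: t=1:−1/2880 t=2:+1/1440 = 1/2880; (3j)²=7/715 [(4 3 5; -3 0 3)], sign=+1
B: triangle coeff Δ(4,3,5) = 1/180180; Σ_t [2,2]: t=2:+1/34560 = 1/34560; (3j)²=14/429 [(4 3 5; -4 -1 5)], sign=+1
I_A²/I_B² = (7/715)/(14/429) = 3/10

3/10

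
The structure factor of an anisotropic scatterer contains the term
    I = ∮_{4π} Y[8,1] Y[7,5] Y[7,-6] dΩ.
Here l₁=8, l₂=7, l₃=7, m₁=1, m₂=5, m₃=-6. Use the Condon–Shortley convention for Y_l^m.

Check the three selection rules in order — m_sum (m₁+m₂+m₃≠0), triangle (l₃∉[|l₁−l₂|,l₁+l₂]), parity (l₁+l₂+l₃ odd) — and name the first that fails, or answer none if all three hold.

none

m₁+m₂+m₃ = 1 + 5 − 6 = 0  ✓
triangle: |8−7|=1 ≤ l₃=7 ≤ 8+7=15  ✓
parity: l₁+l₂+l₃ = 22 is even  ✓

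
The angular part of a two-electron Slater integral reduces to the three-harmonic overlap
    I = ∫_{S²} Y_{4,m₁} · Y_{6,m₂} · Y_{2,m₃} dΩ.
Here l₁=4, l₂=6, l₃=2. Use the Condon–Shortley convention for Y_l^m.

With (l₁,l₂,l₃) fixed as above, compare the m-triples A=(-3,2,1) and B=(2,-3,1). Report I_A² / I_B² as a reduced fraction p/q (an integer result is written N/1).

8/63

Shared (l₁,l₂,l₃)=(4,6,2): N and (l;000)² cancel in I_A²/I_B².
A: Δ = 8!·0!·4!/13! = 1/6435; Racah Σ t=7..7: t=7:−1/30240 = -1/30240; ⇒ 3j(4 6 2; -3 2 1)² = 32/6435, sgn +1
B: Δ = 8!·0!·4!/13! = 1/6435; Racah Σ t=2..2: t=2:+1/8640 = 1/8640; ⇒ 3j(4 6 2; 2 -3 1)² = 28/715, sgn -1
I_A²/I_B² = (32/6435)/(28/715) = 8/63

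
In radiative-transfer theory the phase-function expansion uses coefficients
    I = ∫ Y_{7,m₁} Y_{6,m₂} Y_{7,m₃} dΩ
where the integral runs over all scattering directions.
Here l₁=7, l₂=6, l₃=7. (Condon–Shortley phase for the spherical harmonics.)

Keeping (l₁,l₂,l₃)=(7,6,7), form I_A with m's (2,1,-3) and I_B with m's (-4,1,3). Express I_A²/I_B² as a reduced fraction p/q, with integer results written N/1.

1225/22

Shared (l₁,l₂,l₃)=(7,6,7): N and (l;000)² cancel in I_A²/I_B².
A: Δ = 6!·8!·6!/21! = 1/2444321880; Racah Σ t=1..5: t=1:−1/49766400 t=2:+1/4147200 t=3:−1/2488320 t=4:+1/8709120 t=5:−1/232243200 = -7/99532800; ⇒ 3j(7 6 7; 2 1 -3)² = 1715/369512, sgn -1
B: Δ = 6!·8!·6!/21! = 1/2444321880; Racah Σ t=3..6: t=3:−1/69672960 t=4:+1/8709120 t=5:−1/8294400 t=6:+1/62208000 = -1/248832000; ⇒ 3j(7 6 7; -4 1 3)² = 7/83980, sgn -1
I_A²/I_B² = (1715/369512)/(7/83980) = 1225/22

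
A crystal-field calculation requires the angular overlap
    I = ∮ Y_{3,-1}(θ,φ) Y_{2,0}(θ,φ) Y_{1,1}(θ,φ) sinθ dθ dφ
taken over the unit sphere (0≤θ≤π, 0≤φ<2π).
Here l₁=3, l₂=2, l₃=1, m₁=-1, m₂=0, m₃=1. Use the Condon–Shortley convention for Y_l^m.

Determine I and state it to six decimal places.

Rules hold: Σm=0, L=6 even, 1≤1≤5.
N = 7·5·3 = 105
Δ = 4!·2!·0!/7! = 1/105
Racah Σ t=2..2: t=2:+1/4 = 1/4
⇒ 3j(3 2 1; 0 0 0)² = 3/35, sgn -1
Racah Σ t=2..2: t=2:+1/8 = 1/8
⇒ 3j(3 2 1; -1 0 1)² = 2/35, sgn +1
4πI² = N·(3j₀)²·(3jₘ)² = 18/35
I = -1·√(0.514286/4π) = -0.20230066

-0.202301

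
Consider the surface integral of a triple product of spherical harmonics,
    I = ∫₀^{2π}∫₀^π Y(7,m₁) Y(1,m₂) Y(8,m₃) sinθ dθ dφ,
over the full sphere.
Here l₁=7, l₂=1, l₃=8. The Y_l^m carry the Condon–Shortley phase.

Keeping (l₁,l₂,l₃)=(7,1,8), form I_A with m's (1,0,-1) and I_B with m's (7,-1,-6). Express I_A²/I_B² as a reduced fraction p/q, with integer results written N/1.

63/1

Same 7,1,8: normalisation and zero-m 3j drop out of the ratio.
A: Δ: 0! 14! 2! / 17! → 1/2040; sum: t=0:+1/29030400 = 1/29030400; 3j²(7 1 8; 1 0 -1) = Δ·Π!·Σ² = 21/680  (sign -1)
B: Δ: 0! 14! 2! / 17! → 1/2040; sum: t=0:+1/174356582400 = 1/174356582400; 3j²(7 1 8; 7 -1 -6) = Δ·Π!·Σ² = 1/2040  (sign +1)
I_A²/I_B² = (21/680)/(1/2040) = 63/1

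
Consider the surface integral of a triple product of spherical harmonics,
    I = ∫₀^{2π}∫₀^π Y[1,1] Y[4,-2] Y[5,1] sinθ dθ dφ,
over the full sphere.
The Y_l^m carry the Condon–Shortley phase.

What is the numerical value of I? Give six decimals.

-0.120286

Rules hold: Σm=0, L=10 even, 3≤5≤5.
N = 3·9·11 = 297
Δ = 0!·2!·8!/11! = 1/495
Racah Σ t=0..0: t=0:+1/576 = 1/576
⇒ 3j(1 4 5; 0 0 0)² = 5/99, sgn -1
Racah Σ t=0..0: t=0:+1/2880 = 1/2880
⇒ 3j(1 4 5; 1 -2 1)² = 2/165, sgn +1
4πI² = N·(3j₀)²·(3jₘ)² = 2/11
I = -1·√(0.181818/4π) = -0.12028562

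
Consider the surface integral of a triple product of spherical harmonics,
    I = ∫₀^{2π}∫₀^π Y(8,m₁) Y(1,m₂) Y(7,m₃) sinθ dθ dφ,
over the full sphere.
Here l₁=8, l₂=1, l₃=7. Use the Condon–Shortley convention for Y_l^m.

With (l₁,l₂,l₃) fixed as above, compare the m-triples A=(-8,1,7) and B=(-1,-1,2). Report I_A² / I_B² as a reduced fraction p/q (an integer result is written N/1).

Same 8,1,7: normalisation and zero-m 3j drop out of the ratio.
A: Δ: 2! 14! 0! / 17! → 1/2040; sum: t=2:+1/174356582400 = 1/174356582400; 3j²(8 1 7; -8 1 7) = Δ·Π!·Σ² = 1/17  (sign +1)
B: Δ: 2! 14! 0! / 17! → 1/2040; sum: t=0:+1/87091200 = 1/87091200; 3j²(8 1 7; -1 -1 2) = Δ·Π!·Σ² = 7/680  (sign -1)
I_A²/I_B² = (1/17)/(7/680) = 40/7

40/7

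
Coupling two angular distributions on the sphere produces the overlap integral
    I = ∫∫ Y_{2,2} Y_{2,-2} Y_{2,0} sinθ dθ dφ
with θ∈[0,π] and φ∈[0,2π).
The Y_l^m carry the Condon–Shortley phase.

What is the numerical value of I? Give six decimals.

Rules hold: Σm=0, L=6 even, 0≤2≤4.
N = 5·5·5 = 125
Δ = 2!·2!·2!/7! = 1/630
Racah Σ t=0..2: t=0:+1/8 t=1:−1/1 t=2:+1/8 = -3/4
⇒ 3j(2 2 2; 0 0 0)² = 2/35, sgn -1
Racah Σ t=0..0: t=0:+1/8 = 1/8
⇒ 3j(2 2 2; 2 -2 0)² = 2/35, sgn +1
4πI² = N·(3j₀)²·(3jₘ)² = 20/49
I = -1·√(0.408163/4π) = -0.18022375

-0.180224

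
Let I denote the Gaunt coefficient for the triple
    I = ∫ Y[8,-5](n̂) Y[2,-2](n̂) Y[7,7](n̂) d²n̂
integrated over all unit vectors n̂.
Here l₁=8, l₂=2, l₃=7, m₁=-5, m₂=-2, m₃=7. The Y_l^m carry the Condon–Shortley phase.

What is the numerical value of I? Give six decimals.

L=17 odd ⇒ parity kills the (l;000) factor ⇒ I = 0

0.000000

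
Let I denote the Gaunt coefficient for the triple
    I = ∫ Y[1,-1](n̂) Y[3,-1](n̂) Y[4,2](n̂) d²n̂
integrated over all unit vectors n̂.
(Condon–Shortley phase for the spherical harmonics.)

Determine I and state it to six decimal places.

m-sum 0 ✓  L=8 even ✓  2≤4≤4 ✓
Π(2lᵢ+1) = 3×7×9 = 189
triangle coeff Δ(1,3,4) = 1/252
Σ_t [0,0]: t=0:+1/36 = 1/36
(3j)²=4/63 [(1 3 4; 0 0 0)], sign=+1
Σ_t [0,0]: t=0:+1/96 = 1/96
(3j)²=5/84 [(1 3 4; -1 -1 2)], sign=+1
⇒ 4πI² = 5/7
I = (+1)√(5/7/(4π)) = 0.23841361

0.238414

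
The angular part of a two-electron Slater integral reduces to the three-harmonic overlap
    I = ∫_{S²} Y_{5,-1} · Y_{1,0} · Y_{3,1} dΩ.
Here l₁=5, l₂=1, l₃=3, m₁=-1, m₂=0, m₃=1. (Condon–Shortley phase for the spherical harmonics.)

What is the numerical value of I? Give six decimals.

triangle: need 4≤l₃≤6, have 3; I=0

0.000000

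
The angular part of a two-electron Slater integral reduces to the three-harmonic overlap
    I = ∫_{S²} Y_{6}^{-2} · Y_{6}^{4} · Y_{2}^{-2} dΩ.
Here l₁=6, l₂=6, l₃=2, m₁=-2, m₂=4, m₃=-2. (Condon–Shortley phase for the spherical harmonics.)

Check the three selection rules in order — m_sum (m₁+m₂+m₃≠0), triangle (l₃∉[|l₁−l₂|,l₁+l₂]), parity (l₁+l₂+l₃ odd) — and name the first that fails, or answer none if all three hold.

azimuthal sum: -2 + 4 − 2 = 0  ✓
0 ≤ 2 ≤ 12 (triangle on l)  ✓
L = 6 + 6 + 2 = 14 (even)  ✓

none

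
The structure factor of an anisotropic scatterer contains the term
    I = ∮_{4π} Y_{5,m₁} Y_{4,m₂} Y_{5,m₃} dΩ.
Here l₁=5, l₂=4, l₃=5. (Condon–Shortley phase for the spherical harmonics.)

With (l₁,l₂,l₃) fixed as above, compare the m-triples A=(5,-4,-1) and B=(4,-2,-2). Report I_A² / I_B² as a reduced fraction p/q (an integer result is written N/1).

2/5

l's match ⇒ only the (l;m) 3-j factors differ between A and B.
A: triangle coeff Δ(5,4,5) = 1/3153150; Σ_t [0,0]: t=0:+1/414720 = 1/414720; (3j)²=2/429 [(5 4 5; 5 -4 -1)], sign=+1
B: triangle coeff Δ(5,4,5) = 1/3153150; Σ_t [0,1]: t=0:+1/11520 t=1:−1/25920 = 1/20736; (3j)²=5/429 [(5 4 5; 4 -2 -2)], sign=-1
I_A²/I_B² = (2/429)/(5/429) = 2/5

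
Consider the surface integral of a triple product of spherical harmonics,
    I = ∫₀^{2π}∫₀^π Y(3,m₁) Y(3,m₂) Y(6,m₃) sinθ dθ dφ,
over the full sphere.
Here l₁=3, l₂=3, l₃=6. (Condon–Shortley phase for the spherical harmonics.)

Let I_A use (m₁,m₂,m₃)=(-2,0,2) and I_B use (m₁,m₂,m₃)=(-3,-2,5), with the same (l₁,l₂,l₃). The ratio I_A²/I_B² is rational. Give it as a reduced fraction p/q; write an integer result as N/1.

16/33

l's match ⇒ only the (l;m) 3-j factors differ between A and B.
A: triangle coeff Δ(3,3,6) = 1/12012; Σ_t [0,0]: t=0:+1/4320 = 1/4320; (3j)²=8/429 [(3 3 6; -2 0 2)], sign=+1
B: triangle coeff Δ(3,3,6) = 1/12012; Σ_t [0,0]: t=0:+1/86400 = 1/86400; (3j)²=1/26 [(3 3 6; -3 -2 5)], sign=-1
I_A²/I_B² = (8/429)/(1/26) = 16/33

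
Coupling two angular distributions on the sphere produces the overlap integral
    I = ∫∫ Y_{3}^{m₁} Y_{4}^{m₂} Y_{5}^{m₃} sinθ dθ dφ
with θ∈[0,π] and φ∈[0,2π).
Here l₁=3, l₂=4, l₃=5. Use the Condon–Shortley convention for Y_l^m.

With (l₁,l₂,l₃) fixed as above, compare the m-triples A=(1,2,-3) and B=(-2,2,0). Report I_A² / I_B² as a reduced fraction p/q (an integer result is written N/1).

567/800

Same 3,4,5: normalisation and zero-m 3j drop out of the ratio.
A: Δ: 2! 4! 6! / 13! → 1/180180; sum: t=0:+1/5760 t=1:−1/720 t=2:+1/2304 = -1/1280; 3j²(3 4 5; 1 2 -3) = Δ·Π!·Σ² = 27/1430  (sign -1)
B: Δ: 2! 4! 6! / 13! → 1/180180; sum: t=1:−1/2880 t=2:+1/576 = 1/720; 3j²(3 4 5; -2 2 0) = Δ·Π!·Σ² = 80/3003  (sign -1)
I_A²/I_B² = (27/1430)/(80/3003) = 567/800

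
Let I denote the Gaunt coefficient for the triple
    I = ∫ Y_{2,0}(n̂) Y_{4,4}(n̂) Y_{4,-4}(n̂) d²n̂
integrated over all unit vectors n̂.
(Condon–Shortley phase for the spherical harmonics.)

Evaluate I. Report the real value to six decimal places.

-0.229376

m-sum 0 ✓  L=10 even ✓  2≤4≤6 ✓
Π(2lᵢ+1) = 5×9×9 = 405
triangle coeff Δ(2,4,4) = 1/13860
Σ_t [0,2]: t=0:+1/192 t=1:−1/36 t=2:+1/192 = -5/288
(3j)²=20/693 [(2 4 4; 0 0 0)], sign=-1
Σ_t [2,2]: t=2:+1/2880 = 1/2880
(3j)²=28/495 [(2 4 4; 0 4 -4)], sign=+1
⇒ 4πI² = 80/121
I = (-1)√(80/121/(4π)) = -0.22937568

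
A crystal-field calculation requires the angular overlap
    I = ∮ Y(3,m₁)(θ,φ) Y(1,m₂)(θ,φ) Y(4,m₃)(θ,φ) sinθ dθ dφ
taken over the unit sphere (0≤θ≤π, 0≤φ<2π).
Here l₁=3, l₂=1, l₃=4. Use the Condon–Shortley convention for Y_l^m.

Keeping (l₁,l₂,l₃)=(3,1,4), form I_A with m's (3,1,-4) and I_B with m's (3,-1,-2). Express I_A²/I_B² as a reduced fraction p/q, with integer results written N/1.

l's match ⇒ only the (l;m) 3-j factors differ between A and B.
A: triangle coeff Δ(3,1,4) = 1/252; Σ_t [0,0]: t=0:+1/1440 = 1/1440; (3j)²=1/9 [(3 1 4; 3 1 -4)], sign=+1
B: triangle coeff Δ(3,1,4) = 1/252; Σ_t [0,0]: t=0:+1/1440 = 1/1440; (3j)²=1/252 [(3 1 4; 3 -1 -2)], sign=+1
I_A²/I_B² = (1/9)/(1/252) = 28/1

28/1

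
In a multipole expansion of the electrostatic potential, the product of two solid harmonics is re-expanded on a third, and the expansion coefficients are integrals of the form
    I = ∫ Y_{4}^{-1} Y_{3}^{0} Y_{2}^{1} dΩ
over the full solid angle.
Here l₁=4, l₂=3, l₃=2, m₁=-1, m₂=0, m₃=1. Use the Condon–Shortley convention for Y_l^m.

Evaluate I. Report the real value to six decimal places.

L=9 odd ⇒ parity kills the (l;000) factor ⇒ I = 0

0.000000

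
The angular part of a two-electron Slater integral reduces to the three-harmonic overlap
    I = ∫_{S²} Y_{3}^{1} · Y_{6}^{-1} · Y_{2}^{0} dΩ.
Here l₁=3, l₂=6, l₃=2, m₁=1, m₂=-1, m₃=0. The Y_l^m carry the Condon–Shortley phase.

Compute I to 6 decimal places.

0.000000

triangle: need 3≤l₃≤9, have 2; I=0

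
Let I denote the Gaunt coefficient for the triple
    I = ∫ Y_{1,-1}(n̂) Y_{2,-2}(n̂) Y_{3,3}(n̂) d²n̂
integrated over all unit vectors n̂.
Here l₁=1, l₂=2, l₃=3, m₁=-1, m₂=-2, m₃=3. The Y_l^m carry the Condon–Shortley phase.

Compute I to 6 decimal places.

Checks pass: Σm=0; 6 even; l₃=3∈[1,3].
(2·1+1)(2·2+1)(2·3+1) = 105
Δ: 0! 2! 4! / 7! → 1/105
sum: t=0:+1/4 = 1/4
3j²(1 2 3; 0 0 0) = Δ·Π!·Σ² = 3/35  (sign -1)
sum: t=0:+1/48 = 1/48
3j²(1 2 3; -1 -2 3) = Δ·Π!·Σ² = 1/7  (sign +1)
combine: 4πI² = 105·3/35·1/7 = 9/7
take √, sign -1: I = -0.31986543

-0.319865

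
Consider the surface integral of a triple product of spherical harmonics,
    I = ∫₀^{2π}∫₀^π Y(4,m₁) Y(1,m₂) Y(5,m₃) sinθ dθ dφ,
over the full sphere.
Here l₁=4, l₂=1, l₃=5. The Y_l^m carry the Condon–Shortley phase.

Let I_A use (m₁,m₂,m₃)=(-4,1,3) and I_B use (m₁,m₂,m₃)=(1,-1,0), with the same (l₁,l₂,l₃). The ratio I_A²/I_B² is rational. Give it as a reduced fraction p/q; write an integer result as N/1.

1/10

l's match ⇒ only the (l;m) 3-j factors differ between A and B.
A: triangle coeff Δ(4,1,5) = 1/495; Σ_t [0,0]: t=0:+1/80640 = 1/80640; (3j)²=1/495 [(4 1 5; -4 1 3)], sign=+1
B: triangle coeff Δ(4,1,5) = 1/495; Σ_t [0,0]: t=0:+1/1440 = 1/1440; (3j)²=2/99 [(4 1 5; 1 -1 0)], sign=-1
I_A²/I_B² = (1/495)/(2/99) = 1/10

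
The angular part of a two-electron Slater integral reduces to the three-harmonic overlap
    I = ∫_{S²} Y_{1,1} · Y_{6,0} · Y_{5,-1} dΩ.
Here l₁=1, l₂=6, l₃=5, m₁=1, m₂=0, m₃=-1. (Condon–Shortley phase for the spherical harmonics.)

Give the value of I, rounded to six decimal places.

Checks pass: Σm=0; 12 even; l₃=5∈[5,7].
(2·1+1)(2·6+1)(2·5+1) = 429
Δ: 2! 0! 10! / 13! → 1/858
sum: t=1:−1/14400 = -1/14400
3j²(1 6 5; 0 0 0) = Δ·Π!·Σ² = 6/143  (sign +1)
sum: t=0:+1/34560 = 1/34560
3j²(1 6 5; 1 0 -1) = Δ·Π!·Σ² = 5/286  (sign +1)
combine: 4πI² = 429·6/143·5/286 = 45/143
take √, sign +1: I = 0.15824621

0.158246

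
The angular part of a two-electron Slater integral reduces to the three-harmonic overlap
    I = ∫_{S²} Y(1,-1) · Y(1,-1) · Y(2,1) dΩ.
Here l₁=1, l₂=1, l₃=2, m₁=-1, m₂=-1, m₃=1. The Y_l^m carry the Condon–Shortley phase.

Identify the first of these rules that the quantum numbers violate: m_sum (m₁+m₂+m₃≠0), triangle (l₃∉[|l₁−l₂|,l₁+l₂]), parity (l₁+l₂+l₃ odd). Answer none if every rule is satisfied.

m_sum

Σmᵢ = -1  ✗
l₃∈[|l₁−l₂|,l₁+l₂]=[0,2], have l₃=2
Σlᵢ = 4 ⇒ even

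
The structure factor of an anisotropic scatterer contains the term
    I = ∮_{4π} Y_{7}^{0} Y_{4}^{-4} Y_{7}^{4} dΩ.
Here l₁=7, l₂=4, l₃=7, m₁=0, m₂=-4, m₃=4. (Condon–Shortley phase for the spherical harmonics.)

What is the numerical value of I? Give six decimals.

m-sum 0 ✓  L=18 even ✓  3≤7≤11 ✓
Π(2lᵢ+1) = 15×9×15 = 2025
triangle coeff Δ(7,4,7) = 1/58198140
Σ_t [0,4]: t=0:+1/17418240 t=1:−1/622080 t=2:+1/230400 t=3:−1/622080 t=4:+1/17418240 = 1/806400
(3j)²=2268/230945 [(7 4 7; 0 0 0)], sign=-1
Σ_t [0,0]: t=0:+1/17418240 = 1/17418240
(3j)²=175/12597 [(7 4 7; 0 -4 4)], sign=-1
⇒ 4πI² = 53581500/193947611
I = (+1)√(53581500/193947611/(4π)) = 0.14827239

0.148272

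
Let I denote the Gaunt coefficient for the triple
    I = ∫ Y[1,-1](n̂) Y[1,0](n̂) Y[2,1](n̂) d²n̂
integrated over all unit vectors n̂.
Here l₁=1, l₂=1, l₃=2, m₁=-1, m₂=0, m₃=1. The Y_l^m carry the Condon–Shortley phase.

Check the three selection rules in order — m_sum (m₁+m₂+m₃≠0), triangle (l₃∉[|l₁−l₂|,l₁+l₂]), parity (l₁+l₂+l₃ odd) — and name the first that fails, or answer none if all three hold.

azimuthal sum: -1 + 0 + 1 = 0  ✓
0 ≤ 2 ≤ 2 (triangle on l)  ✓
L = 1 + 1 + 2 = 4 (even)  ✓

none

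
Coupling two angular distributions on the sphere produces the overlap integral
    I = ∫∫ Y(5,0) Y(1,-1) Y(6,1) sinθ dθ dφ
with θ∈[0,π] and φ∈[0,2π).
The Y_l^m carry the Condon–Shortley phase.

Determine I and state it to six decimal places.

m-sum 0 ✓  L=12 even ✓  4≤6≤6 ✓
Π(2lᵢ+1) = 11×3×13 = 429
triangle coeff Δ(5,1,6) = 1/858
Σ_t [0,0]: t=0:+1/14400 = 1/14400
(3j)²=6/143 [(5 1 6; 0 0 0)], sign=+1
Σ_t [0,0]: t=0:+1/28800 = 1/28800
(3j)²=7/286 [(5 1 6; 0 -1 1)], sign=-1
⇒ 4πI² = 63/143
I = (-1)√(63/143/(4π)) = -0.18723944

-0.187239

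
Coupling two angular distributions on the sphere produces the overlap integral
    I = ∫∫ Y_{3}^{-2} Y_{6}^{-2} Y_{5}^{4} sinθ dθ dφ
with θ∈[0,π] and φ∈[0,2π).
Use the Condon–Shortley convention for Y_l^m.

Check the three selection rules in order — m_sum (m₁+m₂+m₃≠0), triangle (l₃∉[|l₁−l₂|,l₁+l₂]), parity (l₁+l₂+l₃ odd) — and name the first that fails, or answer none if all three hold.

none

azimuthal sum: -2 − 2 + 4 = 0  ✓
3 ≤ 5 ≤ 9 (triangle on l)  ✓
L = 3 + 6 + 5 = 14 (even)  ✓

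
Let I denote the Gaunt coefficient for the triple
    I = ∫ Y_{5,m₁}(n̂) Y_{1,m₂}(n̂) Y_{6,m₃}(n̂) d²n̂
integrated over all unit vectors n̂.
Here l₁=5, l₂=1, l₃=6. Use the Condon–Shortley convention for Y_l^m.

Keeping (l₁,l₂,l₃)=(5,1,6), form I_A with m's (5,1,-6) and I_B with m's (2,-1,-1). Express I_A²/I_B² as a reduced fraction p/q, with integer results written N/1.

33/5

Same 5,1,6: normalisation and zero-m 3j drop out of the ratio.
A: Δ: 0! 10! 2! / 13! → 1/858; sum: t=0:+1/7257600 = 1/7257600; 3j²(5 1 6; 5 1 -6) = Δ·Π!·Σ² = 1/13  (sign +1)
B: Δ: 0! 10! 2! / 13! → 1/858; sum: t=0:+1/60480 = 1/60480; 3j²(5 1 6; 2 -1 -1) = Δ·Π!·Σ² = 5/429  (sign -1)
I_A²/I_B² = (1/13)/(5/429) = 33/5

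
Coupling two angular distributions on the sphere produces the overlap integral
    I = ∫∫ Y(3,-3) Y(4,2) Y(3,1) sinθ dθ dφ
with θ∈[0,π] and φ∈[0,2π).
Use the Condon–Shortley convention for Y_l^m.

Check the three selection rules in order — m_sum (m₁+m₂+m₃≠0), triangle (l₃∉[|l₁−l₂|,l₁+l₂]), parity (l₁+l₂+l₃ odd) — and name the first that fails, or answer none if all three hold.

m₁+m₂+m₃ = -3 + 2 + 1 = 0  ✓
triangle: |3−4|=1 ≤ l₃=3 ≤ 3+4=7  ✓
parity: l₁+l₂+l₃ = 10 is even  ✓

none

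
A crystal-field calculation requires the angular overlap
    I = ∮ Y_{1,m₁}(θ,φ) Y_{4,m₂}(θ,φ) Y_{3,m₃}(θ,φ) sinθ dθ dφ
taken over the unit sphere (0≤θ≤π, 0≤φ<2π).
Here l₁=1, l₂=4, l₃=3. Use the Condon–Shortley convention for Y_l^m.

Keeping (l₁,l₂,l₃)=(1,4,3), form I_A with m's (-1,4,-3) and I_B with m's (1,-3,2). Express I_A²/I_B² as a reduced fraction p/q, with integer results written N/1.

4/3

Same 1,4,3: normalisation and zero-m 3j drop out of the ratio.
A: Δ: 2! 0! 6! / 9! → 1/252; sum: t=2:+1/1440 = 1/1440; 3j²(1 4 3; -1 4 -3) = Δ·Π!·Σ² = 1/9  (sign +1)
B: Δ: 2! 0! 6! / 9! → 1/252; sum: t=0:+1/240 = 1/240; 3j²(1 4 3; 1 -3 2) = Δ·Π!·Σ² = 1/12  (sign -1)
I_A²/I_B² = (1/9)/(1/12) = 4/3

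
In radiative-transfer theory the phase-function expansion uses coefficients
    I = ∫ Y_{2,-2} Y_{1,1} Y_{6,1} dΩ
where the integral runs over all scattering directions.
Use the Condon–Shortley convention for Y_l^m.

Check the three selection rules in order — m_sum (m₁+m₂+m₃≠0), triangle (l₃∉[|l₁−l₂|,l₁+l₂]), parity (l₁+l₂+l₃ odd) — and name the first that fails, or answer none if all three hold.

triangle

azimuthal sum: -2 + 1 + 1 = 0  ✓
1 ≤ 6 ≤ 3 (triangle on l)  ✗
L = 2 + 1 + 6 = 9 (odd)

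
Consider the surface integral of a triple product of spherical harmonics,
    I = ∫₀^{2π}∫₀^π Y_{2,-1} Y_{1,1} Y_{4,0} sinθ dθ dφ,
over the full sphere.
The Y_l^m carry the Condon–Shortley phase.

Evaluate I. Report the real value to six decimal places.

0.000000

triangle: need 1≤l₃≤3, have 4; I=0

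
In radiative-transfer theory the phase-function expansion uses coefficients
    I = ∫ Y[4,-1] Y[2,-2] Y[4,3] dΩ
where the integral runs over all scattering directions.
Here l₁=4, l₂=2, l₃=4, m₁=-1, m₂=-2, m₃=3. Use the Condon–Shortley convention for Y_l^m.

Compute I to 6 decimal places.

Rules hold: Σm=0, L=10 even, 2≤4≤6.
N = 9·5·9 = 405
Δ = 2!·6!·2!/11! = 1/13860
Racah Σ t=0..2: t=0:+1/192 t=1:−1/36 t=2:+1/192 = -5/288
⇒ 3j(4 2 4; 0 0 0)² = 20/693, sgn -1
Racah Σ t=0..0: t=0:+1/480 = 1/480
⇒ 3j(4 2 4; -1 -2 3)² = 3/110, sgn -1
4πI² = N·(3j₀)²·(3jₘ)² = 270/847
I = +1·√(0.318772/4π) = 0.15927046

0.159270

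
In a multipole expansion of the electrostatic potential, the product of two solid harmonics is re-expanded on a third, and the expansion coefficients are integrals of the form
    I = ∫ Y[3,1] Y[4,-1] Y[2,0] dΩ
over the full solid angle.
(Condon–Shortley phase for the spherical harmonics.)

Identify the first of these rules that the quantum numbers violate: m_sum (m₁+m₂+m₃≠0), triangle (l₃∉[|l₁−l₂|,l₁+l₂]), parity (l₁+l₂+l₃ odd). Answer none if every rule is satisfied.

Σmᵢ = 0  ✓
l₃∈[|l₁−l₂|,l₁+l₂]=[1,7], have l₃=2  ✓
Σlᵢ = 9 ⇒ odd  ✗

parity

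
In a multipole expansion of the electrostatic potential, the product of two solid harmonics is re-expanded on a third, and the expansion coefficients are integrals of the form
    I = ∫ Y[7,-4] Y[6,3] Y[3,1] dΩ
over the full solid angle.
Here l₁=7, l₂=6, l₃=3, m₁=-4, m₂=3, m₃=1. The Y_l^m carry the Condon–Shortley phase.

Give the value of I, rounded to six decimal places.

m-sum 0 ✓  L=16 even ✓  1≤3≤13 ✓
Π(2lᵢ+1) = 15×13×7 = 1365
triangle coeff Δ(7,6,3) = 1/2042040
Σ_t [4,6]: t=4:+1/207360 t=5:−1/57600 t=6:+1/207360 = -1/129600
(3j)²=168/12155 [(7 6 3; 0 0 0)], sign=+1
Σ_t [7,9]: t=7:−1/1451520 t=8:+1/483840 t=9:−1/2903040 = 1/967680
(3j)²=81/6188 [(7 6 3; -4 3 1)], sign=+1
⇒ 4πI² = 10206/41327
I = (+1)√(10206/41327/(4π)) = 0.14018641

0.140186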